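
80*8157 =652560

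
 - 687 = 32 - 719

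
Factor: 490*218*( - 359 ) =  - 2^2*5^1*7^2*109^1*359^1 =- 38348380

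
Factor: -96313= -7^1 * 13759^1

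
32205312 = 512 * 62901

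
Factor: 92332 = 2^2 *41^1*563^1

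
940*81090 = 76224600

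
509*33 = 16797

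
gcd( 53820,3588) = 3588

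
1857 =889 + 968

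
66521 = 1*66521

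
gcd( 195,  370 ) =5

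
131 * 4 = 524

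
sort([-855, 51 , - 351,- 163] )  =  [ - 855,-351,  -  163 , 51] 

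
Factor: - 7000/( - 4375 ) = 8/5 = 2^3*5^( - 1)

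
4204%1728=748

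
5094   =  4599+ 495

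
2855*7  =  19985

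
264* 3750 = 990000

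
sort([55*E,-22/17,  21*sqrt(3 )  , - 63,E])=[  -  63, - 22/17,E, 21*sqrt(3 ),55 * E] 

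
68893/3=68893/3 =22964.33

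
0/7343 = 0= 0.00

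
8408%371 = 246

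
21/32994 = 7/10998  =  0.00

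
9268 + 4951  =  14219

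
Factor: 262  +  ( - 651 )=-389^1 = - 389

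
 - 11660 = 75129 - 86789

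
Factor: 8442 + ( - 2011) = 59^1*109^1=6431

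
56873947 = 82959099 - 26085152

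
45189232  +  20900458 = 66089690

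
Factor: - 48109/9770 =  - 2^(-1 )*5^( - 1)*977^( - 1)*48109^1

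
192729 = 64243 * 3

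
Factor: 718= 2^1*359^1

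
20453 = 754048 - 733595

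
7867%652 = 43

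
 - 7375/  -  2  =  7375/2 = 3687.50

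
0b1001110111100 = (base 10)5052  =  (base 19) DIH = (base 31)57U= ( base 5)130202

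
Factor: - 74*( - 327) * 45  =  2^1*3^3* 5^1 *37^1*109^1  =  1088910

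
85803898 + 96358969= 182162867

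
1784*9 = 16056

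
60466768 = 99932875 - 39466107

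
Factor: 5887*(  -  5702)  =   - 2^1*7^1*29^2*2851^1 = - 33567674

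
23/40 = 23/40 = 0.57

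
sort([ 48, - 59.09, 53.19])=[ - 59.09, 48, 53.19]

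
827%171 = 143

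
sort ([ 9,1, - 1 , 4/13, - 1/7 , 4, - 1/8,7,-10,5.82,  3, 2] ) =[ - 10, - 1, - 1/7 ,  -  1/8,4/13,1, 2, 3, 4, 5.82,7, 9] 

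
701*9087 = 6369987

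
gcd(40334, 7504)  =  938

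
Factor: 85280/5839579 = 2^5 * 5^1*13^1*41^1* 5839579^( - 1) 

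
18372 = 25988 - 7616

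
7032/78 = 90 + 2/13 =90.15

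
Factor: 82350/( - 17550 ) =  - 61/13 = - 13^(-1 )*61^1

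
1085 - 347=738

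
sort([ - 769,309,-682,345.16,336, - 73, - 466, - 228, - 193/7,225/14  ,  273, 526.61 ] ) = [ - 769,-682 , - 466, - 228, - 73, - 193/7,225/14,273,309,336, 345.16, 526.61]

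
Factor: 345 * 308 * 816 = 2^6 * 3^2*5^1 * 7^1*11^1* 17^1 * 23^1 = 86708160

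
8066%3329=1408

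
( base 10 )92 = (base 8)134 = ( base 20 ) 4C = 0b1011100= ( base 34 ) 2O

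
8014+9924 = 17938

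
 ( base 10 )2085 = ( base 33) 1u6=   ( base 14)a8d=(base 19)5ee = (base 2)100000100101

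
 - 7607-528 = -8135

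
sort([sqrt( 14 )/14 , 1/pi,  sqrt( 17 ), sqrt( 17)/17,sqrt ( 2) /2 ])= [ sqrt( 17)/17, sqrt (14)/14, 1/pi,sqrt (2) /2,sqrt( 17 )]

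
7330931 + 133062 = 7463993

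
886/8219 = 886/8219=0.11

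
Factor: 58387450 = 2^1  *5^2*11^1*53^1*2003^1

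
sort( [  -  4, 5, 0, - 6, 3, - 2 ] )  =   [-6, - 4, - 2,0,3, 5] 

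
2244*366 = 821304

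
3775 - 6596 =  - 2821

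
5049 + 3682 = 8731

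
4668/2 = 2334= 2334.00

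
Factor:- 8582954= - 2^1*521^1*8237^1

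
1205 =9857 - 8652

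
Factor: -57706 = -2^1*11^1*43^1*61^1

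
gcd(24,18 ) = 6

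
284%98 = 88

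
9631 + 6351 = 15982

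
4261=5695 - 1434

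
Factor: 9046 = 2^1*4523^1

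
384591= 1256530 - 871939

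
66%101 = 66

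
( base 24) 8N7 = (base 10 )5167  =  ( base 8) 12057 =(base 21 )bf1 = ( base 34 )4fx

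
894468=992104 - 97636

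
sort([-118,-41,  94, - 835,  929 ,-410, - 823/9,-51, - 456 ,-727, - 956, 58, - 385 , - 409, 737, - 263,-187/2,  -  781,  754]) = [ - 956,-835, - 781, - 727, - 456,-410, - 409, - 385, - 263, - 118, - 187/2, - 823/9, - 51  , - 41 , 58, 94,  737 , 754, 929 ]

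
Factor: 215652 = 2^2* 3^1*17971^1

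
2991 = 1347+1644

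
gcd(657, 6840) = 9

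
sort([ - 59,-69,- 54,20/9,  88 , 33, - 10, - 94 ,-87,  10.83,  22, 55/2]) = [-94, - 87, - 69,  -  59, - 54, - 10, 20/9 , 10.83,22,55/2,33,  88] 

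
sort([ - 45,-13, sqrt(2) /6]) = [ - 45, - 13 , sqrt ( 2)/6] 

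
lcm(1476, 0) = 0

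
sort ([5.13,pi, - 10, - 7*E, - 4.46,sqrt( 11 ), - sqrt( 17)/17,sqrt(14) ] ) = [ - 7*E, - 10, - 4.46,-sqrt(17 ) /17,pi, sqrt( 11),sqrt( 14 ), 5.13]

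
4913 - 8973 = -4060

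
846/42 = 141/7=20.14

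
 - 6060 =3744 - 9804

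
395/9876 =395/9876 = 0.04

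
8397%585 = 207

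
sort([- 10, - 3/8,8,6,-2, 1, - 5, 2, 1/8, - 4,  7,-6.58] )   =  [ - 10 , - 6.58, - 5, - 4, - 2, - 3/8,1/8,1,2,6, 7,8]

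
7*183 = 1281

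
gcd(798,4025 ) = 7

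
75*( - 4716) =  - 353700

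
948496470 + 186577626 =1135074096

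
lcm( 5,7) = 35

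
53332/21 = 2539 + 13/21  =  2539.62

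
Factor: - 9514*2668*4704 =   -  2^8 *3^1*7^2*23^1 * 29^1 * 67^1*71^1= - 119403287808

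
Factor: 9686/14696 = 29/44= 2^( - 2)*11^ ( - 1)*29^1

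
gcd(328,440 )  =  8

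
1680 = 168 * 10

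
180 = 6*30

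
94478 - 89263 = 5215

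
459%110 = 19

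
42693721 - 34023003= 8670718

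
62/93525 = 62/93525 = 0.00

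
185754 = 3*61918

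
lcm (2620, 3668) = 18340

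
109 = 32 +77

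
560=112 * 5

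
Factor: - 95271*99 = - 9431829=- 3^3*11^2*2887^1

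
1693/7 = 1693/7 = 241.86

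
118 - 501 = -383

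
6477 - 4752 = 1725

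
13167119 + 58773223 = 71940342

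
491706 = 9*54634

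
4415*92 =406180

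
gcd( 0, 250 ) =250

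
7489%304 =193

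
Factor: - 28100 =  - 2^2* 5^2*281^1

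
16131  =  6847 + 9284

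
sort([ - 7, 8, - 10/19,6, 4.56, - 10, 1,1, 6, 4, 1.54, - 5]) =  [ - 10, - 7, - 5, - 10/19, 1, 1, 1.54,4,4.56, 6, 6 , 8 ] 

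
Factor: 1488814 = 2^1*744407^1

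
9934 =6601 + 3333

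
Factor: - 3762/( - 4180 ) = 2^( - 1 ) * 3^2*5^( - 1 )=9/10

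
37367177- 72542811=  -  35175634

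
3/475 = 3/475=0.01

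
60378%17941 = 6555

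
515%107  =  87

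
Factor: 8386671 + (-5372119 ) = 2^3 * 376819^1 = 3014552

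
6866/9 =762  +  8/9 = 762.89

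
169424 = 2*84712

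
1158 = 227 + 931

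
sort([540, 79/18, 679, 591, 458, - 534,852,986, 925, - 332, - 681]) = [ - 681, - 534, - 332, 79/18,458, 540, 591 , 679 , 852, 925,986]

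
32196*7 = 225372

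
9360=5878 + 3482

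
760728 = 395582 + 365146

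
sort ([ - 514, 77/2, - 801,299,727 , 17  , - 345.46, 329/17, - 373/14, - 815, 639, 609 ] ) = [ - 815,  -  801, - 514, - 345.46, - 373/14, 17, 329/17, 77/2, 299, 609,639, 727 ]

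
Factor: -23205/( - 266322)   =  2^(- 1)*5^1*13^1*373^( - 1 ) =65/746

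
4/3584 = 1/896 = 0.00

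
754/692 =377/346 = 1.09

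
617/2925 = 617/2925 = 0.21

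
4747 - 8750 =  - 4003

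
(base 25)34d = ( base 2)11111000100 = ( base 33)1R8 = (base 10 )1988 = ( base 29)2ag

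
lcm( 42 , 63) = 126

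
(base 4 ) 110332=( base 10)1342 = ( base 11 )1010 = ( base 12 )93a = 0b10100111110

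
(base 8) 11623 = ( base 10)5011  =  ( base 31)56k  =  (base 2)1001110010011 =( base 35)436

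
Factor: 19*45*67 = 3^2*5^1 * 19^1*67^1 = 57285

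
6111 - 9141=-3030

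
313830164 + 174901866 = 488732030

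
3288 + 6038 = 9326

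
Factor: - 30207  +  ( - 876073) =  - 906280=   - 2^3*5^1*139^1 * 163^1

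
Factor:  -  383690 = -2^1*5^1*17^1* 37^1*61^1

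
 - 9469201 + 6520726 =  - 2948475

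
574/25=574/25= 22.96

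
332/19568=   83/4892 = 0.02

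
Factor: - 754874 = -2^1 * 37^1* 101^2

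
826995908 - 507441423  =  319554485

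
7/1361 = 7/1361 = 0.01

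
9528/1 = 9528 = 9528.00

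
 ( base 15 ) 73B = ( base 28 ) 227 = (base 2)11001011111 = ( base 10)1631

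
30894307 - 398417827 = -367523520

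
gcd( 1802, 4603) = 1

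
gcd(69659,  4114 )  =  1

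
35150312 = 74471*472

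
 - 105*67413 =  - 7078365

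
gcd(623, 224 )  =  7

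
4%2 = 0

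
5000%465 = 350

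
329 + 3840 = 4169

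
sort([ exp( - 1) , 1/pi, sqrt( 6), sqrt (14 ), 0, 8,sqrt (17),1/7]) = [ 0, 1/7, 1/pi, exp( - 1),sqrt( 6 ), sqrt( 14), sqrt( 17),8 ] 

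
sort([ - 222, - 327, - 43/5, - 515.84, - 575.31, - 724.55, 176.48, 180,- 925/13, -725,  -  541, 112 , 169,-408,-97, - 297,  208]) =[ - 725 , - 724.55, - 575.31, - 541, - 515.84, - 408 ,-327, - 297, - 222, - 97,  -  925/13,-43/5,112, 169, 176.48, 180, 208] 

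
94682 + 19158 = 113840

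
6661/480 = 13 + 421/480 = 13.88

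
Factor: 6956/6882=2^1*3^(- 1)* 31^( - 1 )*47^1 = 94/93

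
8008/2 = 4004 = 4004.00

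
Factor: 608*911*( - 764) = -423170432  =  - 2^7*19^1*191^1*911^1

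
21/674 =21/674  =  0.03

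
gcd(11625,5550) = 75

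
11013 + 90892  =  101905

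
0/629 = 0 = 0.00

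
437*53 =23161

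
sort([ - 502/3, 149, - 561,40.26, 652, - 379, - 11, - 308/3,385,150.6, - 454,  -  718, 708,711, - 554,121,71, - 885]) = [ - 885, - 718, - 561,-554, - 454, - 379, - 502/3, - 308/3,-11,40.26,71, 121,149, 150.6,385, 652,708 , 711]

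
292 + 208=500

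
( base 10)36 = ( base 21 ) 1F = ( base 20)1g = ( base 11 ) 33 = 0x24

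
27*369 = 9963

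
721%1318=721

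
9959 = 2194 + 7765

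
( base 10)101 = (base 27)3k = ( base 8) 145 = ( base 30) 3b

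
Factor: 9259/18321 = 47/93 = 3^( - 1 )*31^ ( - 1 )*47^1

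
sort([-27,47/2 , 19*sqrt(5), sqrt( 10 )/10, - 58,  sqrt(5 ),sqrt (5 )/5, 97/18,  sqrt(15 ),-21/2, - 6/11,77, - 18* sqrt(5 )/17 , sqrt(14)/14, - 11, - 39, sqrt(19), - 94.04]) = [ - 94.04, - 58, - 39,-27, - 11 , -21/2, - 18*sqrt(5 ) /17, - 6/11,sqrt( 14 ) /14,sqrt(10 ) /10, sqrt(5) /5, sqrt( 5 ), sqrt ( 15),sqrt(19), 97/18,47/2 , 19 * sqrt(5 ) , 77 ]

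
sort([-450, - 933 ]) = [  -  933, - 450]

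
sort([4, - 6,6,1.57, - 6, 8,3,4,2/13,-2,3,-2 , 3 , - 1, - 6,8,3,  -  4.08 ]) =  [ - 6 ,-6, - 6, - 4.08,-2,  -  2,  -  1 , 2/13,1.57,3, 3,3,  3, 4,4,6 , 8,8 ]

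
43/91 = 43/91 = 0.47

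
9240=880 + 8360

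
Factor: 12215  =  5^1*7^1 * 349^1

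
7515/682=7515/682=11.02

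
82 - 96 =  - 14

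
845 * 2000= 1690000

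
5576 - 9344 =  -3768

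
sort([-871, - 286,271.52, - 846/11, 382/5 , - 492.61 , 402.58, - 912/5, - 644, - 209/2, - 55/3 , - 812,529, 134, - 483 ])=[ - 871, - 812, - 644 , - 492.61, - 483, - 286, - 912/5, - 209/2,  -  846/11, - 55/3, 382/5, 134,271.52, 402.58,529 ] 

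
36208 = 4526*8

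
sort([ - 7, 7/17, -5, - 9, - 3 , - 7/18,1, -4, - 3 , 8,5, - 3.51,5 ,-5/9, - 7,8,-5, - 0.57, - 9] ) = [ - 9, - 9,-7, - 7, - 5, - 5, - 4,  -  3.51, - 3, - 3, - 0.57, - 5/9, - 7/18, 7/17,1,5,5,8 , 8]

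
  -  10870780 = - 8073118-2797662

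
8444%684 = 236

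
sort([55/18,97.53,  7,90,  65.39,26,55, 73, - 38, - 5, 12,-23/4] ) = [ - 38,-23/4 ,  -  5 , 55/18,7, 12, 26,55,65.39,73,  90, 97.53] 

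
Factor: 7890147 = 3^2*439^1*1997^1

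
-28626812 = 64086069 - 92712881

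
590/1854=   295/927 = 0.32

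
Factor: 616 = 2^3*7^1 * 11^1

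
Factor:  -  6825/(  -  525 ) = 13^1 = 13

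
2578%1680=898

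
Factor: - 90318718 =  - 2^1*7^1 *6451337^1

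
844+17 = 861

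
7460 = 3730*2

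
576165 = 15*38411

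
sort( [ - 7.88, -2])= [ - 7.88,  -  2]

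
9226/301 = 30 + 28/43 = 30.65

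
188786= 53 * 3562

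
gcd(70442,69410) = 2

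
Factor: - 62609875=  - 5^3*47^1*10657^1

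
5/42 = 5/42 = 0.12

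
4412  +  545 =4957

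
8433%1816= 1169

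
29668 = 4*7417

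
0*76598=0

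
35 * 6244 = 218540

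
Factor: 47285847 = 3^2 * 7^1*  83^1 * 9043^1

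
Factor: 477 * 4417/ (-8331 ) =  - 3^1*7^1 * 53^1*631^1* 2777^( - 1) =- 702303/2777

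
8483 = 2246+6237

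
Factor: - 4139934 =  - 2^1*3^1*41^1 * 16829^1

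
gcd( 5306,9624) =2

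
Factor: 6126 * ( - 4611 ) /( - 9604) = 14123493/4802 = 2^(- 1)*3^2 * 7^( - 4 ) * 29^1 * 53^1*1021^1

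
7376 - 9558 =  - 2182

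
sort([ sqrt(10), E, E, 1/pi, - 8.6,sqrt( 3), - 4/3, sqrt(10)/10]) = [ - 8.6,- 4/3,  sqrt(  10 )/10, 1/pi, sqrt( 3 ), E, E, sqrt( 10) ] 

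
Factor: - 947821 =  - 7^1*135403^1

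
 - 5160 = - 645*8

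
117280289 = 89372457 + 27907832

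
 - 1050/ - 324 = 3 + 13/54 = 3.24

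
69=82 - 13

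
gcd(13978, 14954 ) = 2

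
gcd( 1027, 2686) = 79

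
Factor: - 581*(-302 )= 2^1*7^1*83^1* 151^1 =175462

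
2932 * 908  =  2662256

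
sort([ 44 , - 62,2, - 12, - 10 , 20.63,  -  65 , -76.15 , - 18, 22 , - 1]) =[ - 76.15, - 65, - 62, - 18 , - 12, -10,  -  1,  2, 20.63,22,  44]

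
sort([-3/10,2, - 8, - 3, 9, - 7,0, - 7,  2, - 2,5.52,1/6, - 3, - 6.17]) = [-8, - 7, - 7,  -  6.17, - 3, - 3,- 2,- 3/10 , 0,1/6,2, 2, 5.52, 9]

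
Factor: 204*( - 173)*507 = -2^2 * 3^2*13^2*17^1*173^1=   -  17893044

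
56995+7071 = 64066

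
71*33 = 2343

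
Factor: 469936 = 2^4* 23^1*1277^1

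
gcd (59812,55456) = 4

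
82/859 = 82/859 = 0.10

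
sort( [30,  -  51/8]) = [  -  51/8,30]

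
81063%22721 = 12900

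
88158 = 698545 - 610387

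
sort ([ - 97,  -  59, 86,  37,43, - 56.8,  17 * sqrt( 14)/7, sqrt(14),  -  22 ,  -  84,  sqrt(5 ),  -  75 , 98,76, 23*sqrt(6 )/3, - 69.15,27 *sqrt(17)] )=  [-97 , - 84, - 75,  -  69.15,-59, - 56.8,  -  22,sqrt(5 ),sqrt(14),17 *sqrt(14 )/7,23 * sqrt( 6)/3,37,43,76,86, 98,27*sqrt( 17 ) ]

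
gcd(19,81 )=1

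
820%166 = 156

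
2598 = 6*433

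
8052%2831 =2390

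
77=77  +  0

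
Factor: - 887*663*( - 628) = 369314868 = 2^2*3^1*13^1 * 17^1*157^1*887^1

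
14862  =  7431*2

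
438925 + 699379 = 1138304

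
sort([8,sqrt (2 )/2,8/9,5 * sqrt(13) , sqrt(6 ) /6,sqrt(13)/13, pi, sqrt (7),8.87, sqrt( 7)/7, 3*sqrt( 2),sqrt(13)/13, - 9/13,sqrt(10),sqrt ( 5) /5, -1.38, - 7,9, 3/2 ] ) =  [  -  7,- 1.38, - 9/13,sqrt (13)/13,sqrt(13) /13,sqrt(7)/7, sqrt(6)/6,sqrt(5)/5,sqrt(2)/2,  8/9, 3/2, sqrt(7),pi,sqrt ( 10), 3 * sqrt (2), 8, 8.87,9, 5 * sqrt( 13)]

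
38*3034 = 115292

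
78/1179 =26/393 = 0.07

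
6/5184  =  1/864= 0.00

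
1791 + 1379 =3170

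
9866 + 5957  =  15823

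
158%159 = 158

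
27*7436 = 200772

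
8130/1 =8130 = 8130.00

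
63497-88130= - 24633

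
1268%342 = 242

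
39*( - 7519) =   -  293241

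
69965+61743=131708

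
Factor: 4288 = 2^6*67^1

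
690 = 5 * 138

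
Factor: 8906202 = 2^1*3^2*494789^1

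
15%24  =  15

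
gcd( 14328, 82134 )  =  18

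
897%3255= 897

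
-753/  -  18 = 251/6 = 41.83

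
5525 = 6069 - 544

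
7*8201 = 57407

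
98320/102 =963 + 47/51 = 963.92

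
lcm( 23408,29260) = 117040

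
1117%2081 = 1117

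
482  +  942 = 1424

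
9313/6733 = 9313/6733 = 1.38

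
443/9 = 443/9  =  49.22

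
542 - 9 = 533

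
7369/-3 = -2457 + 2/3 = -2456.33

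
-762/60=-13 + 3/10 = -  12.70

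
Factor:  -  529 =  - 23^2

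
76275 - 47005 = 29270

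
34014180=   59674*570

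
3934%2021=1913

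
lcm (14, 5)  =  70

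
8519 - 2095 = 6424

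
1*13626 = 13626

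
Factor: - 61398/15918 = -27/7 = -3^3*7^( - 1 ) 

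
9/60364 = 9/60364 = 0.00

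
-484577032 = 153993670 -638570702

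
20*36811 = 736220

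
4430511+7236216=11666727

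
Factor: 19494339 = 3^1*6498113^1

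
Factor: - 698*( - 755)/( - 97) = - 2^1*5^1 * 97^( - 1) *151^1*349^1 = - 526990/97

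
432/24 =18=18.00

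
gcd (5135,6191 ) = 1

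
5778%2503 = 772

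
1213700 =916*1325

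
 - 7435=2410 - 9845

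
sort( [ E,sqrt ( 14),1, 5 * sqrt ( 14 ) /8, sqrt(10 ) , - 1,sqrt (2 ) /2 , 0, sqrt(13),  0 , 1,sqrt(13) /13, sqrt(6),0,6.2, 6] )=[ -1, 0, 0, 0,sqrt(13) /13, sqrt( 2 ) /2, 1,  1, 5 * sqrt(14)/8, sqrt( 6 ),E, sqrt(10 ), sqrt (13 ),sqrt( 14 ),6, 6.2 ]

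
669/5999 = 669/5999 = 0.11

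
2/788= 1/394 = 0.00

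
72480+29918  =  102398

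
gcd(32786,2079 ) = 1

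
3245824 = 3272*992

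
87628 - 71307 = 16321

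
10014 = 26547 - 16533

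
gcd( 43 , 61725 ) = 1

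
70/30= 2+1/3 = 2.33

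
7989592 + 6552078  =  14541670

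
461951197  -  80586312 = 381364885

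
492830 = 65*7582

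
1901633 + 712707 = 2614340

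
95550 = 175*546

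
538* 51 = 27438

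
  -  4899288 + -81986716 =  - 86886004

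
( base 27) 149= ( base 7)2316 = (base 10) 846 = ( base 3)1011100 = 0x34E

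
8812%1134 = 874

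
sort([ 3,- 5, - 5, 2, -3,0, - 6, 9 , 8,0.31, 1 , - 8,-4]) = [ - 8, - 6,-5, - 5, - 4, - 3,0, 0.31,1, 2,3, 8,9 ] 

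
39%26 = 13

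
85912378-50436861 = 35475517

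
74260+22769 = 97029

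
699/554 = 699/554 = 1.26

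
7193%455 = 368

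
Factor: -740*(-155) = 2^2*5^2*31^1 * 37^1 = 114700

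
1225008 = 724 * 1692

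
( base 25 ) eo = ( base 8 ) 566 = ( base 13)22a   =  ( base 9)455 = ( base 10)374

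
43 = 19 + 24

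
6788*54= 366552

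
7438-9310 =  - 1872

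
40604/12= 10151/3 = 3383.67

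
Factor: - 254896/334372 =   -  356/467  =  - 2^2*89^1*467^( - 1 )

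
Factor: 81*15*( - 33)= - 40095 = - 3^6*5^1 * 11^1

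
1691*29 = 49039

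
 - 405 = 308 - 713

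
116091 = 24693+91398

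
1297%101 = 85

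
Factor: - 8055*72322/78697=- 2^1* 3^2*5^1 * 179^1*36161^1*78697^( - 1 ) = - 582553710/78697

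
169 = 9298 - 9129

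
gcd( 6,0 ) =6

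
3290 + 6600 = 9890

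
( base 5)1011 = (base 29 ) 4F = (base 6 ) 335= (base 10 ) 131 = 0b10000011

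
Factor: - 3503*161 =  - 563983  =  -7^1 * 23^1 * 31^1*113^1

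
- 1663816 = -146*11396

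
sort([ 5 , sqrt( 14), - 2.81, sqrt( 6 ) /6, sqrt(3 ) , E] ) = [ - 2.81,sqrt (6)/6 , sqrt ( 3), E , sqrt( 14 ), 5 ] 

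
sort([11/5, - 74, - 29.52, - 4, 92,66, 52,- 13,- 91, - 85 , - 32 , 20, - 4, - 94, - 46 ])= [ - 94, - 91,  -  85, - 74, - 46, - 32, - 29.52,-13, - 4,-4,11/5 , 20, 52, 66, 92] 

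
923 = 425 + 498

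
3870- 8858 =-4988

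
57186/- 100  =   -28593/50 = - 571.86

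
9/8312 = 9/8312 =0.00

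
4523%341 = 90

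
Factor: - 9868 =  - 2^2*2467^1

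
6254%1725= 1079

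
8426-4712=3714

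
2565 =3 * 855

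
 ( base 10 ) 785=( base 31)PA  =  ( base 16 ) 311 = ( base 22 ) 1DF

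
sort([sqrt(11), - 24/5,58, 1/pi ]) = [ - 24/5 , 1/pi, sqrt(11),58 ]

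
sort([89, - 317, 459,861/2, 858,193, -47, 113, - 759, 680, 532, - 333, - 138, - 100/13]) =[ - 759 , - 333, - 317, - 138,  -  47, - 100/13, 89, 113, 193, 861/2,  459, 532,680,858 ]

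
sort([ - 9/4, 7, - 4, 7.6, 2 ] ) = [  -  4, - 9/4, 2,7, 7.6 ] 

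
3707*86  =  318802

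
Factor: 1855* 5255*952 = 9280119800 = 2^3*5^2*7^2*17^1*53^1*1051^1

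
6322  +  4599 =10921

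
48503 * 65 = 3152695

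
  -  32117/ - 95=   338 + 7/95  =  338.07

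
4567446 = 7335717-2768271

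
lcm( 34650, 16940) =762300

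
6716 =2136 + 4580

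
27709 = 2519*11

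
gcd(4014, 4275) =9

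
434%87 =86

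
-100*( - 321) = 32100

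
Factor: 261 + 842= 1103^1 = 1103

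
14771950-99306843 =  -84534893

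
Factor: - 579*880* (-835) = 2^4 * 3^1 * 5^2* 11^1*167^1*193^1 = 425449200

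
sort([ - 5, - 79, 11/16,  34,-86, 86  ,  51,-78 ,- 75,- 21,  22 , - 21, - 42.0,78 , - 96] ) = [-96,-86, - 79, - 78, - 75, - 42.0, - 21,-21, - 5, 11/16,22, 34,51, 78, 86] 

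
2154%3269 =2154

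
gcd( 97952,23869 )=1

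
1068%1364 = 1068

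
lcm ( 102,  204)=204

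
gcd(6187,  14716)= 1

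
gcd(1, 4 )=1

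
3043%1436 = 171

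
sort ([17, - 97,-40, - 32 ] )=[ - 97, - 40  , - 32, 17 ] 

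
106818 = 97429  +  9389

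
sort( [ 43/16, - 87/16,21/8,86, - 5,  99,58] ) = [ -87/16, - 5, 21/8,  43/16,58, 86,99] 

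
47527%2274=2047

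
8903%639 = 596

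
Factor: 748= 2^2*11^1*17^1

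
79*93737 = 7405223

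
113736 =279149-165413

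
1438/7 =1438/7 = 205.43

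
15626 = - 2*( - 7813)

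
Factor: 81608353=4729^1 * 17257^1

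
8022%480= 342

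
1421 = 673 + 748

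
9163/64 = 9163/64= 143.17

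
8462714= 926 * 9139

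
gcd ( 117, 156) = 39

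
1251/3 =417 = 417.00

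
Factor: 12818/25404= 221/438 = 2^( - 1 ) * 3^ ( - 1)*13^1*17^1 * 73^(  -  1)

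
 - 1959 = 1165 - 3124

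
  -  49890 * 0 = 0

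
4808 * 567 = 2726136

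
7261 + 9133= 16394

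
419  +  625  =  1044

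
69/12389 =69/12389= 0.01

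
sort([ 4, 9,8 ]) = [ 4, 8,9 ] 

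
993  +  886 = 1879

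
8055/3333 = 2685/1111 = 2.42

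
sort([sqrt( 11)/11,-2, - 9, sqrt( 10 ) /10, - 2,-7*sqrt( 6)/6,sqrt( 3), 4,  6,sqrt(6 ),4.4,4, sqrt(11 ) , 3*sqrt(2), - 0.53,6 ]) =[ -9, -7* sqrt( 6)/6, - 2, - 2,-0.53 , sqrt( 11)/11, sqrt( 10)/10, sqrt( 3), sqrt(6), sqrt( 11 ), 4, 4,3*sqrt( 2), 4.4 , 6, 6] 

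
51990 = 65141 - 13151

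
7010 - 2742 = 4268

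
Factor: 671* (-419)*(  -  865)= 5^1*11^1*61^1*173^1 *419^1 = 243193885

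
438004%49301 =43596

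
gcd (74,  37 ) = 37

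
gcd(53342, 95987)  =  1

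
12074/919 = 12074/919= 13.14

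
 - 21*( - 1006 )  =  21126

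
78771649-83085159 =  -  4313510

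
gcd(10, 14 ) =2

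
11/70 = 11/70 = 0.16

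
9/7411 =9/7411 = 0.00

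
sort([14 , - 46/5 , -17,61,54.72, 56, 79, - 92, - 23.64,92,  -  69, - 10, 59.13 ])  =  [ - 92, - 69, - 23.64 , - 17, - 10, - 46/5,14,54.72,56,59.13, 61, 79 , 92 ] 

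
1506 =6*251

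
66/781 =6/71 =0.08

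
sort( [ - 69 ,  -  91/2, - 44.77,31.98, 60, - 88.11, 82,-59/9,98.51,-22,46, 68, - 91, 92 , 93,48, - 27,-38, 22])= [ - 91, - 88.11,  -  69, - 91/2, - 44.77,  -  38, - 27, - 22, -59/9 , 22,31.98,46, 48, 60, 68,82,92,93 , 98.51]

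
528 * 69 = 36432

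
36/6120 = 1/170=0.01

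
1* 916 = 916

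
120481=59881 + 60600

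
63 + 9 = 72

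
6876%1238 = 686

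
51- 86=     -  35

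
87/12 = 29/4 = 7.25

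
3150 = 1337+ 1813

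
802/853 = 802/853 = 0.94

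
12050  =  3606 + 8444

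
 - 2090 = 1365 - 3455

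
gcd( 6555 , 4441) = 1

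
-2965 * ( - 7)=20755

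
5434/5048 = 2717/2524=1.08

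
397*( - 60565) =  - 24044305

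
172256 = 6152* 28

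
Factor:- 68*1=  - 2^2*17^1= - 68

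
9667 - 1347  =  8320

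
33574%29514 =4060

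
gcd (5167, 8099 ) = 1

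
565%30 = 25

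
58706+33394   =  92100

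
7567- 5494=2073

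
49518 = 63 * 786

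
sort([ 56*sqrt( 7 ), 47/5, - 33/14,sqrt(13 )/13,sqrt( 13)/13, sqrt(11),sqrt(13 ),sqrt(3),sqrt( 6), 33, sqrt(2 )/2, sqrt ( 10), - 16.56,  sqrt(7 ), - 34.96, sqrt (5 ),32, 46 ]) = [ - 34.96,-16.56, - 33/14,sqrt(13 ) /13,sqrt(13 )/13, sqrt( 2) /2,sqrt( 3),sqrt( 5 ), sqrt( 6),sqrt( 7 ),sqrt( 10),sqrt(11 ), sqrt (13),47/5,32,33,46, 56*sqrt( 7 )]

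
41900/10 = 4190= 4190.00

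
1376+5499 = 6875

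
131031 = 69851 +61180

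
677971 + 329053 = 1007024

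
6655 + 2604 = 9259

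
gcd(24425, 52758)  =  977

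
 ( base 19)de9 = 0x1368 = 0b1001101101000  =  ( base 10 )4968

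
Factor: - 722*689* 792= - 2^4 * 3^2 * 11^1 * 13^1*19^2*53^1 = -393986736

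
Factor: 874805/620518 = 2^( - 1)*5^1*23^1*449^( - 1 )* 691^(-1)*7607^1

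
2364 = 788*3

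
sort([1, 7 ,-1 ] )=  [-1 , 1, 7 ]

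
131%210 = 131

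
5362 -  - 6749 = 12111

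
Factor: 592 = 2^4*37^1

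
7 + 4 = 11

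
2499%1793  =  706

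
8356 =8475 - 119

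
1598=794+804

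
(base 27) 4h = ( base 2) 1111101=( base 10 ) 125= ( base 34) 3N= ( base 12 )a5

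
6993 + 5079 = 12072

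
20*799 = 15980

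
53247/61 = 872+55/61 = 872.90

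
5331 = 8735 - 3404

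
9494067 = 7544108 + 1949959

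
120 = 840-720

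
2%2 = 0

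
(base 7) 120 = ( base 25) 2d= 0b111111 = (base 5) 223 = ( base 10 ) 63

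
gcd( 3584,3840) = 256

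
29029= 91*319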